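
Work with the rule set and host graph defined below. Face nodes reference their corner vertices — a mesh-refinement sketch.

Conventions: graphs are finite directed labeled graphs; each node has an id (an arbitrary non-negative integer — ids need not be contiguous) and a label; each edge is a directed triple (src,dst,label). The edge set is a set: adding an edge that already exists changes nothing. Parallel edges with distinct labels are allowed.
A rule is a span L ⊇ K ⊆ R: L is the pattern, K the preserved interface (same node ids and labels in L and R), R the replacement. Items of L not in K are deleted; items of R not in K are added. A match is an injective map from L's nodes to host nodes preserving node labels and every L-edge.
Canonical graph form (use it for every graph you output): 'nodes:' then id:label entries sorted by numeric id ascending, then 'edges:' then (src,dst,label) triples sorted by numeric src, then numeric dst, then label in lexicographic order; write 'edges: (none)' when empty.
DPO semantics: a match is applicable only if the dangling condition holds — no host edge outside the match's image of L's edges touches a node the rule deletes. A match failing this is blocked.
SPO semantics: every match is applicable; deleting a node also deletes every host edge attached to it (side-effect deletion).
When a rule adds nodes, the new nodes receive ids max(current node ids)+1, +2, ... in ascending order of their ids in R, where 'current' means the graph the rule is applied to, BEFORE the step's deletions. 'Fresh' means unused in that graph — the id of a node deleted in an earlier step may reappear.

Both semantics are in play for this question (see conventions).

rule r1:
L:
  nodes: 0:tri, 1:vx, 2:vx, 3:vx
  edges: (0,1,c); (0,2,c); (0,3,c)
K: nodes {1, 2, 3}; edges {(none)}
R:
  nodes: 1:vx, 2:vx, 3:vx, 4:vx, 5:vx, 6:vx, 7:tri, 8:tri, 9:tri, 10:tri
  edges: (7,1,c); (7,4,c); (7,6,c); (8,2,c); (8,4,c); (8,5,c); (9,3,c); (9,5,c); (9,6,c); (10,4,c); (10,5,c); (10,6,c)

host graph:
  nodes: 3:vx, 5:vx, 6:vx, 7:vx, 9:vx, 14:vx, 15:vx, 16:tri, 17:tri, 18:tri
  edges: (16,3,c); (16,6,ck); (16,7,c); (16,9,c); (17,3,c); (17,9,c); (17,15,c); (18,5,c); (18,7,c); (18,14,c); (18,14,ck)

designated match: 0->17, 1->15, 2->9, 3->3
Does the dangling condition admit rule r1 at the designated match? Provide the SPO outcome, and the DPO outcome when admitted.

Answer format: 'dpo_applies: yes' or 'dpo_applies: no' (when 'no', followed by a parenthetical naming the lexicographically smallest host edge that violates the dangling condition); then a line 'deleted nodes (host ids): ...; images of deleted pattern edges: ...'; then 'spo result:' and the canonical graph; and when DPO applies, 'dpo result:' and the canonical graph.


dpo_applies: yes
deleted nodes (host ids): 17; images of deleted pattern edges: (17,3,c); (17,9,c); (17,15,c)
spo result:
nodes: 3:vx, 5:vx, 6:vx, 7:vx, 9:vx, 14:vx, 15:vx, 16:tri, 18:tri, 19:vx, 20:vx, 21:vx, 22:tri, 23:tri, 24:tri, 25:tri
edges: (16,3,c); (16,6,ck); (16,7,c); (16,9,c); (18,5,c); (18,7,c); (18,14,c); (18,14,ck); (22,15,c); (22,19,c); (22,21,c); (23,9,c); (23,19,c); (23,20,c); (24,3,c); (24,20,c); (24,21,c); (25,19,c); (25,20,c); (25,21,c)
dpo result:
nodes: 3:vx, 5:vx, 6:vx, 7:vx, 9:vx, 14:vx, 15:vx, 16:tri, 18:tri, 19:vx, 20:vx, 21:vx, 22:tri, 23:tri, 24:tri, 25:tri
edges: (16,3,c); (16,6,ck); (16,7,c); (16,9,c); (18,5,c); (18,7,c); (18,14,c); (18,14,ck); (22,15,c); (22,19,c); (22,21,c); (23,9,c); (23,19,c); (23,20,c); (24,3,c); (24,20,c); (24,21,c); (25,19,c); (25,20,c); (25,21,c)


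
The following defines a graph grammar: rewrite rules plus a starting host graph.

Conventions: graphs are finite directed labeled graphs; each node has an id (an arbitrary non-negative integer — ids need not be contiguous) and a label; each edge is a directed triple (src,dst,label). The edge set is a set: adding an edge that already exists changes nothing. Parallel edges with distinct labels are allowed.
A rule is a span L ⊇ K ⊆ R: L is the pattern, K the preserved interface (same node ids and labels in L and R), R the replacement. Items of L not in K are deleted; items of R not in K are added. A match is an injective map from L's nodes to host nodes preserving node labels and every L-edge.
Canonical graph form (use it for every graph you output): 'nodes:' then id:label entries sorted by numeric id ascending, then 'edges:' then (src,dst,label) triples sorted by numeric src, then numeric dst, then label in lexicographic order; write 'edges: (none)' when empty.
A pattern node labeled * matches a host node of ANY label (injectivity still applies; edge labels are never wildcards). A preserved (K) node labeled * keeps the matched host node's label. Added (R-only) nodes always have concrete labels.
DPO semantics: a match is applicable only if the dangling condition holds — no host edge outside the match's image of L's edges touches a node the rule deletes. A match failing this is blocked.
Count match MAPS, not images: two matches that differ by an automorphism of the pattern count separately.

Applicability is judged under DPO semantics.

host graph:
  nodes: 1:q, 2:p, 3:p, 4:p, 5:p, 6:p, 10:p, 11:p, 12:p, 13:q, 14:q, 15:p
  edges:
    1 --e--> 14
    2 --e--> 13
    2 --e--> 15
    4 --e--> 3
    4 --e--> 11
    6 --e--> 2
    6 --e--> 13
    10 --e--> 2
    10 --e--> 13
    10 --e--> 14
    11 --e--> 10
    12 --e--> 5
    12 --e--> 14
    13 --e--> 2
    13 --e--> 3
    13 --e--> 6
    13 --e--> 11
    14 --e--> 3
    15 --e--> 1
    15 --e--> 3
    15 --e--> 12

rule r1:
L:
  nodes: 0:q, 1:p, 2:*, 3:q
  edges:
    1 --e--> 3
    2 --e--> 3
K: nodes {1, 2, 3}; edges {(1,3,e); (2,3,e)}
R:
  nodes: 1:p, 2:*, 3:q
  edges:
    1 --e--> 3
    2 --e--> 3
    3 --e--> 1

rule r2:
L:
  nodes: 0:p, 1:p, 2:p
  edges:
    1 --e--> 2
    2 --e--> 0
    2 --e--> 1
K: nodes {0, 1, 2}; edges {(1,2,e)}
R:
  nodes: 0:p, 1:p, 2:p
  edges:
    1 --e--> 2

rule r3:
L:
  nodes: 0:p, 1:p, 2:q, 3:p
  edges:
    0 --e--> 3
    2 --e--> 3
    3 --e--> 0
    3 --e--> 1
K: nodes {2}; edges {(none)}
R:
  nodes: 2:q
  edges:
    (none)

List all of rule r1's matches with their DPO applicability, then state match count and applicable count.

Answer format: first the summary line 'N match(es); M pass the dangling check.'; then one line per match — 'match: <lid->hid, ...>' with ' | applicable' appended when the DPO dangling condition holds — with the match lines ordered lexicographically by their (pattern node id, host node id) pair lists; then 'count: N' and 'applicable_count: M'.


18 match(es); 0 pass the dangling check.
match: 0->1, 1->2, 2->6, 3->13
match: 0->1, 1->2, 2->10, 3->13
match: 0->1, 1->6, 2->2, 3->13
match: 0->1, 1->6, 2->10, 3->13
match: 0->1, 1->10, 2->2, 3->13
match: 0->1, 1->10, 2->6, 3->13
match: 0->1, 1->10, 2->12, 3->14
match: 0->1, 1->12, 2->10, 3->14
match: 0->13, 1->10, 2->1, 3->14
match: 0->13, 1->10, 2->12, 3->14
match: 0->13, 1->12, 2->1, 3->14
match: 0->13, 1->12, 2->10, 3->14
match: 0->14, 1->2, 2->6, 3->13
match: 0->14, 1->2, 2->10, 3->13
match: 0->14, 1->6, 2->2, 3->13
match: 0->14, 1->6, 2->10, 3->13
match: 0->14, 1->10, 2->2, 3->13
match: 0->14, 1->10, 2->6, 3->13
count: 18
applicable_count: 0


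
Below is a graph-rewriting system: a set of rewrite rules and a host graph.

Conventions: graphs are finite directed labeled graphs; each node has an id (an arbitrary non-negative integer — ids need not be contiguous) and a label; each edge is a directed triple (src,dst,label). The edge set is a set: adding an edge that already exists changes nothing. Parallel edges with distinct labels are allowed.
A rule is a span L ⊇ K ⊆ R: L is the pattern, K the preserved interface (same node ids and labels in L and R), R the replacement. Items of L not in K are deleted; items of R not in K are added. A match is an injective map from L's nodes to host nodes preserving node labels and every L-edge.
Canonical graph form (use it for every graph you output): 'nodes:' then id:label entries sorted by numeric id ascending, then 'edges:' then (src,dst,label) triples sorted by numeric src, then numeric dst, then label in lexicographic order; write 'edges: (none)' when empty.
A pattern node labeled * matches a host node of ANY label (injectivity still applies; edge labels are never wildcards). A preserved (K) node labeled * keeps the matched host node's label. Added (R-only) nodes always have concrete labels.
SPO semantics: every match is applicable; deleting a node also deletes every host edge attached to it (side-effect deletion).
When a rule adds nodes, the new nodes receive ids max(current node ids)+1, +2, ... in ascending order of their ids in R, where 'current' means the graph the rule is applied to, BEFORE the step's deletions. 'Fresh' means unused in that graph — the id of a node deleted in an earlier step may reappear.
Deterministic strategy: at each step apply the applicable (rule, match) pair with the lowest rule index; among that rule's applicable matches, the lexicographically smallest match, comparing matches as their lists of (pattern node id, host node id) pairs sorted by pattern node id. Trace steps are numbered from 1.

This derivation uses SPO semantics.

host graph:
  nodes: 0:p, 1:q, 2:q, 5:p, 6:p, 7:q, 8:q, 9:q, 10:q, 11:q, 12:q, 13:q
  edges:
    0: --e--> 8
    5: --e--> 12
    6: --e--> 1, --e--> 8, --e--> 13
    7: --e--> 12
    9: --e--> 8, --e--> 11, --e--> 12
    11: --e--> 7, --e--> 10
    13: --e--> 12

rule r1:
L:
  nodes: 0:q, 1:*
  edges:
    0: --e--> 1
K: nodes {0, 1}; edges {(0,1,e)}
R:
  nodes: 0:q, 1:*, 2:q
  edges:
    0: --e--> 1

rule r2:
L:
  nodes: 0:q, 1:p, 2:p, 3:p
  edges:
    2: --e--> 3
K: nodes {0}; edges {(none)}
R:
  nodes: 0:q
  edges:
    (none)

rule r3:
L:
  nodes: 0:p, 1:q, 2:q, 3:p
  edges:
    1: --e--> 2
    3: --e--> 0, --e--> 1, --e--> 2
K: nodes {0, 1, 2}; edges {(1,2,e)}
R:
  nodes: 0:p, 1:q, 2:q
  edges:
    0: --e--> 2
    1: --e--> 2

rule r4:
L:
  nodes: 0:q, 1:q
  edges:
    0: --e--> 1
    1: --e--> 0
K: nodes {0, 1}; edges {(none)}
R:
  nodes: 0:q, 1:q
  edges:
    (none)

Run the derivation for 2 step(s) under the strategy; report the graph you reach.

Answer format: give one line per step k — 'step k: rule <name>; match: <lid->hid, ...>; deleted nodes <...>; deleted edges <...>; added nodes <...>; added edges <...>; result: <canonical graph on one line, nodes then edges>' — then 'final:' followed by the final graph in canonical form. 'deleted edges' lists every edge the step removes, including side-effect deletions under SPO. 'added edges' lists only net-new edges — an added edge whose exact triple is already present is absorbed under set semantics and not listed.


step 1: rule r1; match: 0->7, 1->12; deleted nodes (none); deleted edges (none); added nodes 14; added edges (none); result: nodes: 0:p, 1:q, 2:q, 5:p, 6:p, 7:q, 8:q, 9:q, 10:q, 11:q, 12:q, 13:q, 14:q edges: (0,8,e); (5,12,e); (6,1,e); (6,8,e); (6,13,e); (7,12,e); (9,8,e); (9,11,e); (9,12,e); (11,7,e); (11,10,e); (13,12,e)
step 2: rule r1; match: 0->7, 1->12; deleted nodes (none); deleted edges (none); added nodes 15; added edges (none); result: nodes: 0:p, 1:q, 2:q, 5:p, 6:p, 7:q, 8:q, 9:q, 10:q, 11:q, 12:q, 13:q, 14:q, 15:q edges: (0,8,e); (5,12,e); (6,1,e); (6,8,e); (6,13,e); (7,12,e); (9,8,e); (9,11,e); (9,12,e); (11,7,e); (11,10,e); (13,12,e)
final:
nodes: 0:p, 1:q, 2:q, 5:p, 6:p, 7:q, 8:q, 9:q, 10:q, 11:q, 12:q, 13:q, 14:q, 15:q
edges: (0,8,e); (5,12,e); (6,1,e); (6,8,e); (6,13,e); (7,12,e); (9,8,e); (9,11,e); (9,12,e); (11,7,e); (11,10,e); (13,12,e)


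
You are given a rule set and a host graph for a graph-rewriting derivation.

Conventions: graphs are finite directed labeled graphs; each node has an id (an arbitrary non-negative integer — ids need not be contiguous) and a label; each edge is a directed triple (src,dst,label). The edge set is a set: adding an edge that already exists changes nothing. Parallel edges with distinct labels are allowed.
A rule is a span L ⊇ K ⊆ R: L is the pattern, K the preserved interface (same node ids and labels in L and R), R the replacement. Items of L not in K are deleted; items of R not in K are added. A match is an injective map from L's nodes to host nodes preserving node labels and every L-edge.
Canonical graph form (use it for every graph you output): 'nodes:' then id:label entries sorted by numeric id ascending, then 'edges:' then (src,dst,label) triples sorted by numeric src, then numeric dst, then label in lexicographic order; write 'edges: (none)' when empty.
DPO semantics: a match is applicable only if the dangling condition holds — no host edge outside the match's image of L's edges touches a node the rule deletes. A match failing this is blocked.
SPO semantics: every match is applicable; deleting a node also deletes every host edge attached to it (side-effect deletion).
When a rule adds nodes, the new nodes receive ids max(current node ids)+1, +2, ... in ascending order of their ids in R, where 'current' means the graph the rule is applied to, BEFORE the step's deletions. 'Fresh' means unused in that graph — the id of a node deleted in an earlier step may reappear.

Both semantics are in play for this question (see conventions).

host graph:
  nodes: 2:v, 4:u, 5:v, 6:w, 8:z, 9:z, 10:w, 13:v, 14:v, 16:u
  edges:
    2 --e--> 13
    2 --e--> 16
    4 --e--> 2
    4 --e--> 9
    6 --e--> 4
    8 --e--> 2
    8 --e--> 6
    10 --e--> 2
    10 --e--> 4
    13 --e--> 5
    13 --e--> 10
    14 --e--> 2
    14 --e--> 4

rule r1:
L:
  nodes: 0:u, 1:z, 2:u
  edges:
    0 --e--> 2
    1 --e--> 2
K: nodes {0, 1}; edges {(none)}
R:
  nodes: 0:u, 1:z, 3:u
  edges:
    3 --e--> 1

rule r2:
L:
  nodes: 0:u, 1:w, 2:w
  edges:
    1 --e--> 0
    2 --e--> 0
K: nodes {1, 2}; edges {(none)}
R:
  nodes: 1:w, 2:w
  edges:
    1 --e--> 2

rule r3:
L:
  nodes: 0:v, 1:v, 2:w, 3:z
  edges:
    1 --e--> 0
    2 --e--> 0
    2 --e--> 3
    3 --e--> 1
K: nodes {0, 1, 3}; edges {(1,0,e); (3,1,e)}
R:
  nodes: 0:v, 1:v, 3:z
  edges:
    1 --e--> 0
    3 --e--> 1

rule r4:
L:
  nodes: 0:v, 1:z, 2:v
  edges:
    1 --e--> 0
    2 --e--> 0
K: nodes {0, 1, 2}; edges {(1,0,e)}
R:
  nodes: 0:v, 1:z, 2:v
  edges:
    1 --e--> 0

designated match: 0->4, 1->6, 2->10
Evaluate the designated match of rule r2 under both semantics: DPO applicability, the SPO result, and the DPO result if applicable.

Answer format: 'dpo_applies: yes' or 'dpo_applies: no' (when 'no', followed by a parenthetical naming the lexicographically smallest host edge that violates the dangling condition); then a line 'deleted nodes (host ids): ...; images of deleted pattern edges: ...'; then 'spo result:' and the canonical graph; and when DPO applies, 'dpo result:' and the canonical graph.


dpo_applies: no
(the rule deletes node 4, which keeps host edge (4,2,e) outside the match image — the dangling condition fails, DPO blocks; SPO proceeds and side-deletes such edges)
deleted nodes (host ids): 4; images of deleted pattern edges: (6,4,e); (10,4,e)
spo result:
nodes: 2:v, 5:v, 6:w, 8:z, 9:z, 10:w, 13:v, 14:v, 16:u
edges: (2,13,e); (2,16,e); (6,10,e); (8,2,e); (8,6,e); (10,2,e); (13,5,e); (13,10,e); (14,2,e)


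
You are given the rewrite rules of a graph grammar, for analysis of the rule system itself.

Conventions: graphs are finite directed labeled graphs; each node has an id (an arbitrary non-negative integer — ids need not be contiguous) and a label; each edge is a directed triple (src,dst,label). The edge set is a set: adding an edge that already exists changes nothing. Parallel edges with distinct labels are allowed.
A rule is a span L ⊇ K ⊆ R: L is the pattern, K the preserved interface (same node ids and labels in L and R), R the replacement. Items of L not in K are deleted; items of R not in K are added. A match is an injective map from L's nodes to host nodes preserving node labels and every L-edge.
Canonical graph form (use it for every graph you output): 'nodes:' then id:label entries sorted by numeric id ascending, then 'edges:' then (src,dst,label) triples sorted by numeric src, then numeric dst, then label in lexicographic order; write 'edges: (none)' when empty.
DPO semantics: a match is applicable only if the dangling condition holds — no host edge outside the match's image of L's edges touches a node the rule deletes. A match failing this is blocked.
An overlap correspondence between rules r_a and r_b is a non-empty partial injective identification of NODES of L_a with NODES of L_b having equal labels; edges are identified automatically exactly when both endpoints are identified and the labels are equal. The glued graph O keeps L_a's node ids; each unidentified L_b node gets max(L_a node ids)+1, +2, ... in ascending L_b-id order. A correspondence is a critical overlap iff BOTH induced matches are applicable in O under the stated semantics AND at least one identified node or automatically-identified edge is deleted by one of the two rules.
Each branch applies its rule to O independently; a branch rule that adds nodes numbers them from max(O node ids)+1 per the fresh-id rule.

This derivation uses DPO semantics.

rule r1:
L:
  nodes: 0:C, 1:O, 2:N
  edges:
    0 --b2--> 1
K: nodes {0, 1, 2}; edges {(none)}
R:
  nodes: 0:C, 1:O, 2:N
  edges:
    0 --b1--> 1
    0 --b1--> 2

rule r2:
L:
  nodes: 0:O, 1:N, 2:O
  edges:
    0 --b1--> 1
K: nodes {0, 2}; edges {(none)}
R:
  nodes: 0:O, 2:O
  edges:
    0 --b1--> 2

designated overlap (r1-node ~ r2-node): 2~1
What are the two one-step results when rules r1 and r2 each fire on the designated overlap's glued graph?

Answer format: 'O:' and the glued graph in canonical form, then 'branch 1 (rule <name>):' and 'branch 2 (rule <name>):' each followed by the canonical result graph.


O:
nodes: 0:C, 1:O, 2:N, 3:O, 4:O
edges: (0,1,b2); (3,2,b1)
branch 1 (rule r1):
nodes: 0:C, 1:O, 2:N, 3:O, 4:O
edges: (0,1,b1); (0,2,b1); (3,2,b1)
branch 2 (rule r2):
nodes: 0:C, 1:O, 3:O, 4:O
edges: (0,1,b2); (3,4,b1)


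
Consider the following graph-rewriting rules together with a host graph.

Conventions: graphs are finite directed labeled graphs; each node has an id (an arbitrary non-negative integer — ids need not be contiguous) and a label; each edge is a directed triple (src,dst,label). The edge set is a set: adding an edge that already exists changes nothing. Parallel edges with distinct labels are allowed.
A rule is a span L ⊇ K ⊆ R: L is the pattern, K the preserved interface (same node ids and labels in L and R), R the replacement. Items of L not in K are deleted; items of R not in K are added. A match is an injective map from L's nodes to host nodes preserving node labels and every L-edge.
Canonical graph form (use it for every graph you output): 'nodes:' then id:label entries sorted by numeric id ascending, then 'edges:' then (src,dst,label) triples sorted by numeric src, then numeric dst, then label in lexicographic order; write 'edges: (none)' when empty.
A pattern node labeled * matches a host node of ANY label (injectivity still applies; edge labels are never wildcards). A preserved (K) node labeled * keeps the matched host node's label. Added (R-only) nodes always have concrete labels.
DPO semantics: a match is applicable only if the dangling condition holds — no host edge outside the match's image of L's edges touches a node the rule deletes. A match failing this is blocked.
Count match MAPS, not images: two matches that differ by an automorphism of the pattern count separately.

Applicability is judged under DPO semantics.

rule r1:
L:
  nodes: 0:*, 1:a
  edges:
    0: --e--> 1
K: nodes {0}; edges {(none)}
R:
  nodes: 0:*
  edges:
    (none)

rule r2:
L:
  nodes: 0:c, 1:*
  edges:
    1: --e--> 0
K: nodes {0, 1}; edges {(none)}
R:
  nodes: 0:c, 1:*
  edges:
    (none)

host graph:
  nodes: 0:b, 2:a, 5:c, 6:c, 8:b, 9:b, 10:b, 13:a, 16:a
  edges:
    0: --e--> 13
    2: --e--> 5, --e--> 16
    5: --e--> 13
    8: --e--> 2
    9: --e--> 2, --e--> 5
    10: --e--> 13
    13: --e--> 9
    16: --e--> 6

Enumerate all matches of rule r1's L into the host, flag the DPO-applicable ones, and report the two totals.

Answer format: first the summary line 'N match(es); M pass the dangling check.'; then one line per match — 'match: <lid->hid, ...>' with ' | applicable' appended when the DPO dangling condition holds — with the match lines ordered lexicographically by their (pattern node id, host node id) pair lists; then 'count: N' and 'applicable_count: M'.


6 match(es); 0 pass the dangling check.
match: 0->0, 1->13
match: 0->2, 1->16
match: 0->5, 1->13
match: 0->8, 1->2
match: 0->9, 1->2
match: 0->10, 1->13
count: 6
applicable_count: 0


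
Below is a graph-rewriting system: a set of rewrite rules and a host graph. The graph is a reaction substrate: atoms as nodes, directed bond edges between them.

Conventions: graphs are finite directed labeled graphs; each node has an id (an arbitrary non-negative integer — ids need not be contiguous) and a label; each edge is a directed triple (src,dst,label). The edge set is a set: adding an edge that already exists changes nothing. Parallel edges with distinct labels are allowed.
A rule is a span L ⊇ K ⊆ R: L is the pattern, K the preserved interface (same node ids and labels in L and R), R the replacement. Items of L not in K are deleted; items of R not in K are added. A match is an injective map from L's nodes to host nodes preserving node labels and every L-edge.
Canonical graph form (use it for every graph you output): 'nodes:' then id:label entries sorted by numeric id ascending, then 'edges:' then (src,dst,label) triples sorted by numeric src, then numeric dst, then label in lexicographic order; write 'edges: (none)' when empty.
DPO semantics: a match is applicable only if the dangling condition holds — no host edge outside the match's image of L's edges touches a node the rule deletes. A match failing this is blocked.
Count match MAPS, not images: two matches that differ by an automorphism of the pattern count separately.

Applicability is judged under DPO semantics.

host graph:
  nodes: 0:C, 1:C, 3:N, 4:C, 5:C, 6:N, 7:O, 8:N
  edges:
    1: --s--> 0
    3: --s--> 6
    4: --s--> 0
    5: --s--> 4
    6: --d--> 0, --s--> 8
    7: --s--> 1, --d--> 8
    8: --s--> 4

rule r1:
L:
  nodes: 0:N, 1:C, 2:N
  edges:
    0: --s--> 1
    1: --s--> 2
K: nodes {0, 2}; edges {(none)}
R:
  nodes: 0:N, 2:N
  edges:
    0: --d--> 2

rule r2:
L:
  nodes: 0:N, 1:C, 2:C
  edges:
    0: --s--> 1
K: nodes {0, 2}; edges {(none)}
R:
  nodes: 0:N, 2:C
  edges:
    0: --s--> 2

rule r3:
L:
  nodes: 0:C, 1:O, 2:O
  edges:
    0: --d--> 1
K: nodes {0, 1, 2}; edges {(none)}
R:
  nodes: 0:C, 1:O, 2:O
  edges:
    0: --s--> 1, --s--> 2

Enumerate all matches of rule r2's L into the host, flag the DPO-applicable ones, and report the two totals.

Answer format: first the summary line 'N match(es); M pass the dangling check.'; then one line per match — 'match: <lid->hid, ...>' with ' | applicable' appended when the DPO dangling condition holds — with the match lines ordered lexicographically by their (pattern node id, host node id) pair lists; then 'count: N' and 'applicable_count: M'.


3 match(es); 0 pass the dangling check.
match: 0->8, 1->4, 2->0
match: 0->8, 1->4, 2->1
match: 0->8, 1->4, 2->5
count: 3
applicable_count: 0


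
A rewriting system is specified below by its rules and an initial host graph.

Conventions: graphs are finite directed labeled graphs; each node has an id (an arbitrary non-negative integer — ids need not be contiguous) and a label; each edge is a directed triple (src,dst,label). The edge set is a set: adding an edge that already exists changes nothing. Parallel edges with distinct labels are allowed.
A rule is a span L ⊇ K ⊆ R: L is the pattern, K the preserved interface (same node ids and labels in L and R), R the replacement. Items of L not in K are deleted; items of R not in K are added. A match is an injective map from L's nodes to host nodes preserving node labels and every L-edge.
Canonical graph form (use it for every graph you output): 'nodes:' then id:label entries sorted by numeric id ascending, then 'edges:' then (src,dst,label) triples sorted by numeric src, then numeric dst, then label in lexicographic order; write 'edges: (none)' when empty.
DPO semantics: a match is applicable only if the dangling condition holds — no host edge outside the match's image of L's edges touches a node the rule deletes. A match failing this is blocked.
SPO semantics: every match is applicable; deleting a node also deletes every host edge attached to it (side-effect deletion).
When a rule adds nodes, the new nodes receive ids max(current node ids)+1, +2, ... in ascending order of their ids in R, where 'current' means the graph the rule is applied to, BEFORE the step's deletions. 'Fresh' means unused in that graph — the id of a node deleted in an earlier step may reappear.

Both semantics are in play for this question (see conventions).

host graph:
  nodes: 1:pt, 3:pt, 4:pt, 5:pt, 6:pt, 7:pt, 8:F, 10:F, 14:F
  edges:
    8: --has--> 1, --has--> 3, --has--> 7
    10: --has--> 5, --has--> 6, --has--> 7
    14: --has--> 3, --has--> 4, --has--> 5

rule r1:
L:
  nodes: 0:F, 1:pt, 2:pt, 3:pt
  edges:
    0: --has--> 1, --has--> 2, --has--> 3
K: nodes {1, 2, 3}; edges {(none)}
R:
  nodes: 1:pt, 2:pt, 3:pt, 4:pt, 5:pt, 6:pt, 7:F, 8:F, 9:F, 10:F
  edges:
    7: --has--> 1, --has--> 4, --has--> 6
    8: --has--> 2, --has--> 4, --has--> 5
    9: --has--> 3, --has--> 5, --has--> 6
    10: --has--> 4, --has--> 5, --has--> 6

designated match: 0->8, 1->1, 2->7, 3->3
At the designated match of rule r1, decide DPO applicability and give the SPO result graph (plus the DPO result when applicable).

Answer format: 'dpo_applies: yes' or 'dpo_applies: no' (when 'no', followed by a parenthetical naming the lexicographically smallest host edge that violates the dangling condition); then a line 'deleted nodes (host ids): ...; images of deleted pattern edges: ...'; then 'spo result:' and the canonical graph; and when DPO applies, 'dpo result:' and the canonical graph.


dpo_applies: yes
deleted nodes (host ids): 8; images of deleted pattern edges: (8,1,has); (8,3,has); (8,7,has)
spo result:
nodes: 1:pt, 3:pt, 4:pt, 5:pt, 6:pt, 7:pt, 10:F, 14:F, 15:pt, 16:pt, 17:pt, 18:F, 19:F, 20:F, 21:F
edges: (10,5,has); (10,6,has); (10,7,has); (14,3,has); (14,4,has); (14,5,has); (18,1,has); (18,15,has); (18,17,has); (19,7,has); (19,15,has); (19,16,has); (20,3,has); (20,16,has); (20,17,has); (21,15,has); (21,16,has); (21,17,has)
dpo result:
nodes: 1:pt, 3:pt, 4:pt, 5:pt, 6:pt, 7:pt, 10:F, 14:F, 15:pt, 16:pt, 17:pt, 18:F, 19:F, 20:F, 21:F
edges: (10,5,has); (10,6,has); (10,7,has); (14,3,has); (14,4,has); (14,5,has); (18,1,has); (18,15,has); (18,17,has); (19,7,has); (19,15,has); (19,16,has); (20,3,has); (20,16,has); (20,17,has); (21,15,has); (21,16,has); (21,17,has)


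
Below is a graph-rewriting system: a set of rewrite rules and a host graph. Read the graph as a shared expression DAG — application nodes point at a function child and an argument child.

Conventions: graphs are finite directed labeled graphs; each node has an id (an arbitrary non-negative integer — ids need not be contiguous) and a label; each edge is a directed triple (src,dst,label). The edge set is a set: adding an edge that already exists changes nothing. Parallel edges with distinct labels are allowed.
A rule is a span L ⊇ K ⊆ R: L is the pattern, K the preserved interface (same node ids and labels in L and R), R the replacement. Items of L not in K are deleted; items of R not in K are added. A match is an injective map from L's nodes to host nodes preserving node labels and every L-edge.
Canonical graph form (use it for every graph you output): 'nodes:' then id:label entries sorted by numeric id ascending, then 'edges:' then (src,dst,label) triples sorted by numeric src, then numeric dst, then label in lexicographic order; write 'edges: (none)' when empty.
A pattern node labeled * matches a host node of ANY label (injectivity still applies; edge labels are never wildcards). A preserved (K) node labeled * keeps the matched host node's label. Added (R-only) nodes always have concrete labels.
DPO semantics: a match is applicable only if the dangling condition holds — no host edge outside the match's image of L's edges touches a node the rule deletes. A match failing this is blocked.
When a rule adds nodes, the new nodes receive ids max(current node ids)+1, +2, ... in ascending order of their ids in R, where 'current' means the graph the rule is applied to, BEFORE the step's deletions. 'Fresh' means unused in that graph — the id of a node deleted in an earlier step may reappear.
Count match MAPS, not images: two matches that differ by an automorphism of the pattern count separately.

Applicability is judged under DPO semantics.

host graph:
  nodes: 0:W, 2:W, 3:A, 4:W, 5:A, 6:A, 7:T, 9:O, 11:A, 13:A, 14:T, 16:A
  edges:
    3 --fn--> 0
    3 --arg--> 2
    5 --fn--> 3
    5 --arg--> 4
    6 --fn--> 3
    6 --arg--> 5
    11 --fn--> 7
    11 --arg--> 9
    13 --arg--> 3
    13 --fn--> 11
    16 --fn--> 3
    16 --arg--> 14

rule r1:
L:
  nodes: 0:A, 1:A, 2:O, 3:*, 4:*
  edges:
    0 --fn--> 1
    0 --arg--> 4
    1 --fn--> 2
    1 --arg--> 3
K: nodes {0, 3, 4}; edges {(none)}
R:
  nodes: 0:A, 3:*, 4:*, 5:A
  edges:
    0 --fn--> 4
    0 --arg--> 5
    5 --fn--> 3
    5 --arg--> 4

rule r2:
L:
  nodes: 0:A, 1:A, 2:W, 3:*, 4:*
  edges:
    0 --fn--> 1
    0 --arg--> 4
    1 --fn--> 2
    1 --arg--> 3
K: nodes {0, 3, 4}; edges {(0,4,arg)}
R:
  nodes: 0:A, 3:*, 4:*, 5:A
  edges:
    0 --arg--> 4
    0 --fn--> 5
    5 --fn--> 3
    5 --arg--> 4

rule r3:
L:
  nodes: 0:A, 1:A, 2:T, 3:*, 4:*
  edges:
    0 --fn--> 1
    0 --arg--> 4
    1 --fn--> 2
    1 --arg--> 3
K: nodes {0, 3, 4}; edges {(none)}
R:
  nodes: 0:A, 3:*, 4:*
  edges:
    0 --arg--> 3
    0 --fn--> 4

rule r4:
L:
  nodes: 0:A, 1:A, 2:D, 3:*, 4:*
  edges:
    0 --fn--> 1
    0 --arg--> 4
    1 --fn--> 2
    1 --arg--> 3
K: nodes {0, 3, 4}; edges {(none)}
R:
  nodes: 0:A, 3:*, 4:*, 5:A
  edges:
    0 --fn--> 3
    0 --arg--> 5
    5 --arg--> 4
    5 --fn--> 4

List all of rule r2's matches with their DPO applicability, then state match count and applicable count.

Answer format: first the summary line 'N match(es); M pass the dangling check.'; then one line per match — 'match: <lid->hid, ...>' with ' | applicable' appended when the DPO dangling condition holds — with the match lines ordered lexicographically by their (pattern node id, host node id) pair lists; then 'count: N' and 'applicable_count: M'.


3 match(es); 0 pass the dangling check.
match: 0->5, 1->3, 2->0, 3->2, 4->4
match: 0->6, 1->3, 2->0, 3->2, 4->5
match: 0->16, 1->3, 2->0, 3->2, 4->14
count: 3
applicable_count: 0


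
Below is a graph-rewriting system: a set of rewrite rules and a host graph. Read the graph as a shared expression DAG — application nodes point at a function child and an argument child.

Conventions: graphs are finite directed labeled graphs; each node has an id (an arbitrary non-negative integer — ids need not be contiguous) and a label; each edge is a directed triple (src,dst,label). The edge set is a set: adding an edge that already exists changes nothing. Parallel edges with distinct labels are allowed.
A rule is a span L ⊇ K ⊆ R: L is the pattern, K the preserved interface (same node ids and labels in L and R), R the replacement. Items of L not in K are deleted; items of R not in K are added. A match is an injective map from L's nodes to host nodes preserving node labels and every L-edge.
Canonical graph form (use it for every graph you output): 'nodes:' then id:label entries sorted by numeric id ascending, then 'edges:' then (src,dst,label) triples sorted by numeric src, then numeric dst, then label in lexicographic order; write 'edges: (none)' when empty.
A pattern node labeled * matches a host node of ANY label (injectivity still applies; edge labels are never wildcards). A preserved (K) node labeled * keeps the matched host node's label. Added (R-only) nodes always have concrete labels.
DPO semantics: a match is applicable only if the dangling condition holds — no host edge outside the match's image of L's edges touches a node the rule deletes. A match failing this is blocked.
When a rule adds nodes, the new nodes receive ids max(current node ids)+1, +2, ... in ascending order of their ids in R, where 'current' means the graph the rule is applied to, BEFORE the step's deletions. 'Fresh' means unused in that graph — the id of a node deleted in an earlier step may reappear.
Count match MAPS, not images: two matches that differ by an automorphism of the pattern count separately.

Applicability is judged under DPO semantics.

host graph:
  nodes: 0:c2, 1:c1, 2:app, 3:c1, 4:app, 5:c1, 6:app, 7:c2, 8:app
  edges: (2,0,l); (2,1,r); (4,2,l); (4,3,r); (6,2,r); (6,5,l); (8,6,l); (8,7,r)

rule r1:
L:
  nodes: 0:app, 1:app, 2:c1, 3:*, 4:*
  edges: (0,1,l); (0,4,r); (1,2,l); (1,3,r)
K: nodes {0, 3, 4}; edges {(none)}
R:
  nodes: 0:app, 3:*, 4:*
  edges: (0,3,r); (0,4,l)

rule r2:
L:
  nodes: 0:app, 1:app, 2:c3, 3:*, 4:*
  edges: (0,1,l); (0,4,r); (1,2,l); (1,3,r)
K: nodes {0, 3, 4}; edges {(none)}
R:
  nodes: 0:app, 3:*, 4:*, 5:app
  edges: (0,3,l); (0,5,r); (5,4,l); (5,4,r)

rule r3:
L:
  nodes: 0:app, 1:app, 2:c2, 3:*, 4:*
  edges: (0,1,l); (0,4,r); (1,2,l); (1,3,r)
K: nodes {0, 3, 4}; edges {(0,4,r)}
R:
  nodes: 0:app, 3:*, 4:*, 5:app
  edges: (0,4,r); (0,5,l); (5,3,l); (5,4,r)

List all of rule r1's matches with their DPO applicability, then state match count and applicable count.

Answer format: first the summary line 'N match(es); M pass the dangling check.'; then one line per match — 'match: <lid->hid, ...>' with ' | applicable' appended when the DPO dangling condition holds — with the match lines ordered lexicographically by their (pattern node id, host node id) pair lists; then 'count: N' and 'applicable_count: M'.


1 match(es); 1 pass the dangling check.
match: 0->8, 1->6, 2->5, 3->2, 4->7 | applicable
count: 1
applicable_count: 1


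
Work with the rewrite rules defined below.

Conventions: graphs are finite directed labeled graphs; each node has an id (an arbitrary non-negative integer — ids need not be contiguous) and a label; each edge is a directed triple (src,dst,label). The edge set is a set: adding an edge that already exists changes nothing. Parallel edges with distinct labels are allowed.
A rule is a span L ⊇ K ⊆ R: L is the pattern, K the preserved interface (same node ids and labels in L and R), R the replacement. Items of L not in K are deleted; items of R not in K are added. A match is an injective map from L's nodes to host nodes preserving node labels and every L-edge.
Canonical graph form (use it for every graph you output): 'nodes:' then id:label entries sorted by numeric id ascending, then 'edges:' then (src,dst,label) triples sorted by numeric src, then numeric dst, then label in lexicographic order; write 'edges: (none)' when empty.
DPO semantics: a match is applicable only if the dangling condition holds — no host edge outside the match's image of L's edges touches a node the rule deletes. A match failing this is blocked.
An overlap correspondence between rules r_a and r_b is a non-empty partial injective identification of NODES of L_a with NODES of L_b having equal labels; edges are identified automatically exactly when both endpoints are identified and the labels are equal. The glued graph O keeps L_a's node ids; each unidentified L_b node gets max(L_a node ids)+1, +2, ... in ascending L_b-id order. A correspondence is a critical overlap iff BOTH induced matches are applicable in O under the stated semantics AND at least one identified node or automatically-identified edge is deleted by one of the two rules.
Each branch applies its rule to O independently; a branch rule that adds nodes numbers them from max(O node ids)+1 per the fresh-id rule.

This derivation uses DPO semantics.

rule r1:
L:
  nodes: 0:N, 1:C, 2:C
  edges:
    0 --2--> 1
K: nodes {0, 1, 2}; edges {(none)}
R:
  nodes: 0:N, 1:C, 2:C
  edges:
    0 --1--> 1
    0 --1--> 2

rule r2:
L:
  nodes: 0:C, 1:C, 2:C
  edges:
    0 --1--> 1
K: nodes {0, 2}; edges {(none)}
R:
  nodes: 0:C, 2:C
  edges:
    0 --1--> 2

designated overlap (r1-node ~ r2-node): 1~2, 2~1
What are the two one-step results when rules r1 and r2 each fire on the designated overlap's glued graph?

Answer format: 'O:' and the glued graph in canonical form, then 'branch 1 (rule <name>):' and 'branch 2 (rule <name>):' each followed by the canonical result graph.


O:
nodes: 0:N, 1:C, 2:C, 3:C
edges: (0,1,2); (3,2,1)
branch 1 (rule r1):
nodes: 0:N, 1:C, 2:C, 3:C
edges: (0,1,1); (0,2,1); (3,2,1)
branch 2 (rule r2):
nodes: 0:N, 1:C, 3:C
edges: (0,1,2); (3,1,1)


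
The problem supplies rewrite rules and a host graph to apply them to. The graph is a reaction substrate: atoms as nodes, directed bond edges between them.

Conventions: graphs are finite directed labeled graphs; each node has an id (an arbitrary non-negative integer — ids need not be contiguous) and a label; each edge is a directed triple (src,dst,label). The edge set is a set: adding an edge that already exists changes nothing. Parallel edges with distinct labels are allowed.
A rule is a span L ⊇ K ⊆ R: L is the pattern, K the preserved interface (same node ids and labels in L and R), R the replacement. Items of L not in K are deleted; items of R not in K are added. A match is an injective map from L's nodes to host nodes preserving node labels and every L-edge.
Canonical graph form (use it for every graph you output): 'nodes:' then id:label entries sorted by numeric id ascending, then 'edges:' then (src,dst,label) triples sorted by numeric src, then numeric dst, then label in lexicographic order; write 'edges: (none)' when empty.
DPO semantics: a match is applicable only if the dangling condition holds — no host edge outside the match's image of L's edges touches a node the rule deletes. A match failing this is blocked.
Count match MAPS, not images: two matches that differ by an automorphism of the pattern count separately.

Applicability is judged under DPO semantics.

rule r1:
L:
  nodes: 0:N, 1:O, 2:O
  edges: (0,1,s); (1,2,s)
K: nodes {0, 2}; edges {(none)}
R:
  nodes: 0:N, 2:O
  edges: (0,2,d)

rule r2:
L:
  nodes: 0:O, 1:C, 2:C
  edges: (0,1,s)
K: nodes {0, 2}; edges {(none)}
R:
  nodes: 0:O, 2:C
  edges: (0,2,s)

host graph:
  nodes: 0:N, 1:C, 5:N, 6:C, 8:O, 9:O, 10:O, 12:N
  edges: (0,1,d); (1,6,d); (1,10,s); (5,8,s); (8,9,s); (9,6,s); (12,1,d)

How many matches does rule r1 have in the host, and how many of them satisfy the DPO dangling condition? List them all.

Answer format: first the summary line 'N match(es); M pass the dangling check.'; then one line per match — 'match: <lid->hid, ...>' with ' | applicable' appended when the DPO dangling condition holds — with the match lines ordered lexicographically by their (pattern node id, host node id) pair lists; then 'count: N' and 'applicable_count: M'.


1 match(es); 1 pass the dangling check.
match: 0->5, 1->8, 2->9 | applicable
count: 1
applicable_count: 1


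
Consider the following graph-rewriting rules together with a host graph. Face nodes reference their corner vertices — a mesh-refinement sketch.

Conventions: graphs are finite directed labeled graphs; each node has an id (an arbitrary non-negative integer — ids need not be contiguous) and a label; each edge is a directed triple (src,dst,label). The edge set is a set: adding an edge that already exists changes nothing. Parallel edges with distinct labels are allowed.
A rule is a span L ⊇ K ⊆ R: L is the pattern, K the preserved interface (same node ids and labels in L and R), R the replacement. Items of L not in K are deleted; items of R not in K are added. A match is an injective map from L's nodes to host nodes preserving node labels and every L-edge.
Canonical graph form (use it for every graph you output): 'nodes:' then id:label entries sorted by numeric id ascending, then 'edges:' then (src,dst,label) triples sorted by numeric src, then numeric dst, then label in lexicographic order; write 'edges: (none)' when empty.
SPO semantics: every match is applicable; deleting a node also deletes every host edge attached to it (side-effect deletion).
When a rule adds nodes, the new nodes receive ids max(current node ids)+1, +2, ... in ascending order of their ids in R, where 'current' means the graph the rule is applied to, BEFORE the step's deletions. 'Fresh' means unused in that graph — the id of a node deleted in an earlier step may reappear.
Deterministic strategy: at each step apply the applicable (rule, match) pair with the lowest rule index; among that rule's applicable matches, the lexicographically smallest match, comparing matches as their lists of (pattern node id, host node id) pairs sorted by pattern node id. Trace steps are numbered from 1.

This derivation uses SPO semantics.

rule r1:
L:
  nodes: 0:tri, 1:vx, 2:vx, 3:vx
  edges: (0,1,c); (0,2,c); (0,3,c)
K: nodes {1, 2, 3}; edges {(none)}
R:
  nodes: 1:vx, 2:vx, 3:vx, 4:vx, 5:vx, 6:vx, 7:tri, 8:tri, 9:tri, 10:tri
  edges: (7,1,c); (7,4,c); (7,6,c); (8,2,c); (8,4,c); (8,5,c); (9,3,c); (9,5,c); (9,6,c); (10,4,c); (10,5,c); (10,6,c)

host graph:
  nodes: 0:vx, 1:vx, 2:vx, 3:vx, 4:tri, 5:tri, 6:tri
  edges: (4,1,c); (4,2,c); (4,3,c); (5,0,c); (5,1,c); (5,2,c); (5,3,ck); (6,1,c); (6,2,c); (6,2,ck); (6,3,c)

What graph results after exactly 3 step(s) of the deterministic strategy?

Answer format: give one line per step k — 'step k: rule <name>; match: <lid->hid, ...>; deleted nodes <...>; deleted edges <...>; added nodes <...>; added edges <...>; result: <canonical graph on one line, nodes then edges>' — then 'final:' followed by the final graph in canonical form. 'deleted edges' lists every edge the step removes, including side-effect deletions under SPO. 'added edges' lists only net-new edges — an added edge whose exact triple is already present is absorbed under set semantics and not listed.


step 1: rule r1; match: 0->4, 1->1, 2->2, 3->3; deleted nodes 4; deleted edges (4,1,c); (4,2,c); (4,3,c); added nodes 7, 8, 9, 10, 11, 12, 13; added edges (10,1,c); (10,7,c); (10,9,c); (11,2,c); (11,7,c); (11,8,c); (12,3,c); (12,8,c); (12,9,c); (13,7,c); (13,8,c); (13,9,c); result: nodes: 0:vx, 1:vx, 2:vx, 3:vx, 5:tri, 6:tri, 7:vx, 8:vx, 9:vx, 10:tri, 11:tri, 12:tri, 13:tri edges: (5,0,c); (5,1,c); (5,2,c); (5,3,ck); (6,1,c); (6,2,c); (6,2,ck); (6,3,c); (10,1,c); (10,7,c); (10,9,c); (11,2,c); (11,7,c); (11,8,c); (12,3,c); (12,8,c); (12,9,c); (13,7,c); (13,8,c); (13,9,c)
step 2: rule r1; match: 0->5, 1->0, 2->1, 3->2; deleted nodes 5; deleted edges (5,0,c); (5,1,c); (5,2,c); (5,3,ck); added nodes 14, 15, 16, 17, 18, 19, 20; added edges (17,0,c); (17,14,c); (17,16,c); (18,1,c); (18,14,c); (18,15,c); (19,2,c); (19,15,c); (19,16,c); (20,14,c); (20,15,c); (20,16,c); result: nodes: 0:vx, 1:vx, 2:vx, 3:vx, 6:tri, 7:vx, 8:vx, 9:vx, 10:tri, 11:tri, 12:tri, 13:tri, 14:vx, 15:vx, 16:vx, 17:tri, 18:tri, 19:tri, 20:tri edges: (6,1,c); (6,2,c); (6,2,ck); (6,3,c); (10,1,c); (10,7,c); (10,9,c); (11,2,c); (11,7,c); (11,8,c); (12,3,c); (12,8,c); (12,9,c); (13,7,c); (13,8,c); (13,9,c); (17,0,c); (17,14,c); (17,16,c); (18,1,c); (18,14,c); (18,15,c); (19,2,c); (19,15,c); (19,16,c); (20,14,c); (20,15,c); (20,16,c)
step 3: rule r1; match: 0->6, 1->1, 2->2, 3->3; deleted nodes 6; deleted edges (6,1,c); (6,2,c); (6,2,ck); (6,3,c); added nodes 21, 22, 23, 24, 25, 26, 27; added edges (24,1,c); (24,21,c); (24,23,c); (25,2,c); (25,21,c); (25,22,c); (26,3,c); (26,22,c); (26,23,c); (27,21,c); (27,22,c); (27,23,c); result: nodes: 0:vx, 1:vx, 2:vx, 3:vx, 7:vx, 8:vx, 9:vx, 10:tri, 11:tri, 12:tri, 13:tri, 14:vx, 15:vx, 16:vx, 17:tri, 18:tri, 19:tri, 20:tri, 21:vx, 22:vx, 23:vx, 24:tri, 25:tri, 26:tri, 27:tri edges: (10,1,c); (10,7,c); (10,9,c); (11,2,c); (11,7,c); (11,8,c); (12,3,c); (12,8,c); (12,9,c); (13,7,c); (13,8,c); (13,9,c); (17,0,c); (17,14,c); (17,16,c); (18,1,c); (18,14,c); (18,15,c); (19,2,c); (19,15,c); (19,16,c); (20,14,c); (20,15,c); (20,16,c); (24,1,c); (24,21,c); (24,23,c); (25,2,c); (25,21,c); (25,22,c); (26,3,c); (26,22,c); (26,23,c); (27,21,c); (27,22,c); (27,23,c)
final:
nodes: 0:vx, 1:vx, 2:vx, 3:vx, 7:vx, 8:vx, 9:vx, 10:tri, 11:tri, 12:tri, 13:tri, 14:vx, 15:vx, 16:vx, 17:tri, 18:tri, 19:tri, 20:tri, 21:vx, 22:vx, 23:vx, 24:tri, 25:tri, 26:tri, 27:tri
edges: (10,1,c); (10,7,c); (10,9,c); (11,2,c); (11,7,c); (11,8,c); (12,3,c); (12,8,c); (12,9,c); (13,7,c); (13,8,c); (13,9,c); (17,0,c); (17,14,c); (17,16,c); (18,1,c); (18,14,c); (18,15,c); (19,2,c); (19,15,c); (19,16,c); (20,14,c); (20,15,c); (20,16,c); (24,1,c); (24,21,c); (24,23,c); (25,2,c); (25,21,c); (25,22,c); (26,3,c); (26,22,c); (26,23,c); (27,21,c); (27,22,c); (27,23,c)
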